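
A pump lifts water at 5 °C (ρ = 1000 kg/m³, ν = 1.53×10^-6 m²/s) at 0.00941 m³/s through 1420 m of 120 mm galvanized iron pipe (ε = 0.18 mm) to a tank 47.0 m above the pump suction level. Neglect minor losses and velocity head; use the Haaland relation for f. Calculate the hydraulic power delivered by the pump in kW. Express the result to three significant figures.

P_hyd ≈ 5.28 kW

V = 4Q/(πD²) = 0.8320 m/s; Re = 6.53×10^4; ε/D = 0.00150; f = 0.02440
h_f = f(L/D)V²/2g = 10.19 m
Total head H = z + h_f = 47.0 + 10.19 = 57.19 m
P_hyd = ρgQH = 1000·9.81·0.00941·57.19 = 5.279 kW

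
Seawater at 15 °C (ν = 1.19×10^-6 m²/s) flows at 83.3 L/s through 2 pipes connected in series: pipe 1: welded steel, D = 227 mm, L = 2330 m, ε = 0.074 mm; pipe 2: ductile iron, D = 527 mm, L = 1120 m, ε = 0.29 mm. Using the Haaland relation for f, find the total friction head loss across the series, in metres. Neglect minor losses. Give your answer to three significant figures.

H ≈ 37.1 m

Pipe 1: V = 2.058 m/s, Re = 3.93×10^5, ε/D = 3.26×10^-4, f = 0.01662, h_1 = f(L/D)V²/2g = 36.85 m
Pipe 2: V = 0.3819 m/s, Re = 1.69×10^5, ε/D = 5.50×10^-4, f = 0.01917, h_2 = f(L/D)V²/2g = 0.3029 m
Series → Q common, losses add: H = Σh = 37.15 m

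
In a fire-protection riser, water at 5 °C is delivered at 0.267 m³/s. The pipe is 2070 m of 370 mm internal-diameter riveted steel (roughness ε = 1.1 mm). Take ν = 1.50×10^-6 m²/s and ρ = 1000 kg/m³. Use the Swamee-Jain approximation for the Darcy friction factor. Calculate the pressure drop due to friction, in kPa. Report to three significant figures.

V = 4Q/(πD²) = 4·0.267/(π·0.370²) = 2.483 m/s
Re = VD/ν = 2.483·0.370/1.50×10^-6 = 6.13×10^5 → turbulent
ε/D = 1.1/370 = 0.00297
Swamee-Jain: f = 0.02642
h_f = f(L/D)V²/(2g) = 0.02642·(2070/0.370)·2.483²/(2·9.81) = 46.45 m
Δp = ρg·h_f = 1000·9.81·46.45 = 455.7 kPa

Δp ≈ 456 kPa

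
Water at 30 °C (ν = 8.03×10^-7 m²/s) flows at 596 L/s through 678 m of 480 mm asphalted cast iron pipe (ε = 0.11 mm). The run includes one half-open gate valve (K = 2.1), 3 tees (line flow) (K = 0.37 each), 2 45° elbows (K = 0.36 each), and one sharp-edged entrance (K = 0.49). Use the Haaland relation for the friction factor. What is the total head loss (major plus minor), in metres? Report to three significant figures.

V = 4Q/(πD²) = 3.294 m/s; V²/2g = 0.5529 m
Re = 1.97×10^6, ε/D = 2.29×10^-4 → f = 0.01456 (Haaland)
Major: h_f = f(L/D)·V²/2g = 0.01456·1412·0.5529 = 11.37 m
Minor: ΣK = 4.42; h_m = ΣK·V²/2g = 2.444 m
Total H_L = 11.37 + 2.444 = 13.81 m

H_L ≈ 13.8 m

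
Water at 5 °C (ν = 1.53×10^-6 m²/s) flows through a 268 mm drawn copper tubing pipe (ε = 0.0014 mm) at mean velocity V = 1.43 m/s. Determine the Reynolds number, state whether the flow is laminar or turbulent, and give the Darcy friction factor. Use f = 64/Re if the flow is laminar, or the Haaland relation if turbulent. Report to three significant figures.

Re = VD/ν = 1.430·0.268/1.53×10^-6 = 2.50×10^5
Re > 4000 → turbulent; ε/D = 5.22×10^-6
Haaland: f = 0.01488

Re ≈ 2.50×10^5; turbulent; f ≈ 0.0149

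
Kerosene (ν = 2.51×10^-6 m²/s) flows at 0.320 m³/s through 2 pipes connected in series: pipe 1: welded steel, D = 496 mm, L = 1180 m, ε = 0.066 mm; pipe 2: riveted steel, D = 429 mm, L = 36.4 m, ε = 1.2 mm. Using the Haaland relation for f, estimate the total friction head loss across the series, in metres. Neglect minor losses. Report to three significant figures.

Pipe 1: V = 1.656 m/s, Re = 3.27×10^5, ε/D = 1.33×10^-4, f = 0.01535, h_1 = f(L/D)V²/2g = 5.104 m
Pipe 2: V = 2.214 m/s, Re = 3.78×10^5, ε/D = 0.00280, f = 0.02605, h_2 = f(L/D)V²/2g = 0.5521 m
Series → Q common, losses add: H = Σh = 5.656 m

H ≈ 5.66 m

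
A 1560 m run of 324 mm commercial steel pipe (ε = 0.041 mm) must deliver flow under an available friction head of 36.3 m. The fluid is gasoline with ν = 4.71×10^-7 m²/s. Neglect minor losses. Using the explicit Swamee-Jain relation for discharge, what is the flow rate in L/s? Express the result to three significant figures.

Swamee-Jain (Type II): Q = -0.965·√(gD⁵h_f/L)·ln[ε/(3.7D) + √(3.17ν²L/(gD³h_f))]
√(gD⁵h_f/L) = √(9.81·0.324⁵·36.3/1560) = 0.02855
ε/(3.7D) = 3.42×10^-5; √(3.17ν²L/(gD³h_f)) = 9.52×10^-6
Q = -0.965·0.02855·ln(4.372×10^-5) = 0.2765 m³/s
Check: V = 3.35 m/s, Re = 2.31×10^6, f = 0.01323, h_f = 36.5 m ≈ 36.3 m ✓

Q ≈ 277 L/s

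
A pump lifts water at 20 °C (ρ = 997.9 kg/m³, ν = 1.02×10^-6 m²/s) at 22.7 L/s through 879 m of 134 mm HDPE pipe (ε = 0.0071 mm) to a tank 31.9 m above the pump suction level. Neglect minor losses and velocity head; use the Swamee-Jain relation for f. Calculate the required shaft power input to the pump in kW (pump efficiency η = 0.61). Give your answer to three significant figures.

P_shaft ≈ 16.6 kW

V = 4Q/(πD²) = 1.610 m/s; Re = 2.11×10^5; ε/D = 5.30×10^-5; f = 0.01585
h_f = f(L/D)V²/2g = 13.73 m
Total head H = z + h_f = 31.9 + 13.73 = 45.63 m
P_hyd = ρgQH = 997.9·9.81·0.0227·45.63 = 10.14 kW
P_shaft = P_hyd/η = 10.14/0.61 = 16.62 kW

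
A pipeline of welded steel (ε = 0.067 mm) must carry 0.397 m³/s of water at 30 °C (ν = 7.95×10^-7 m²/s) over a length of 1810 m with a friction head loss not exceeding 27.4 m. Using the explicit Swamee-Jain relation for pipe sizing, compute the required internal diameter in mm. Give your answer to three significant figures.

D ≈ 418 mm

Swamee-Jain (Type III): D = 0.66·[ε^1.25·(LQ²/(gh_f))^4.75 + ν·Q^9.4·(L/(gh_f))^5.2]^0.04
LQ²/(gh_f) = 1.061; L/(gh_f) = 6.734
Term 1 = ε^1.25·(…)^4.75 = 8.04×10^-6; Term 2 = ν·Q^9.4·(…)^5.2 = 2.73×10^-6
D = 0.66·(8.04×10^-6 + 2.73×10^-6)^0.04 = 0.4177 m = 418 mm
Check: V = 2.90 m/s, Re = 1.52×10^6, f = 0.01398, h_f = 25.9 m ≈ 27.4 m ✓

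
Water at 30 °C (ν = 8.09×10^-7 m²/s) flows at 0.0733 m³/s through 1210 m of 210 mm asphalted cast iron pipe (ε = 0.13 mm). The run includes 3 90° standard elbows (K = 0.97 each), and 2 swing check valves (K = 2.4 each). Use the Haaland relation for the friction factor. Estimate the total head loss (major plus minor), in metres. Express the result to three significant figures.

V = 4Q/(πD²) = 2.116 m/s; V²/2g = 0.2283 m
Re = 5.49×10^5, ε/D = 6.19×10^-4 → f = 0.01823 (Haaland)
Major: h_f = f(L/D)·V²/2g = 0.01823·5762·0.2283 = 23.98 m
Minor: ΣK = 7.71; h_m = ΣK·V²/2g = 1.760 m
Total H_L = 23.98 + 1.760 = 25.74 m

H_L ≈ 25.7 m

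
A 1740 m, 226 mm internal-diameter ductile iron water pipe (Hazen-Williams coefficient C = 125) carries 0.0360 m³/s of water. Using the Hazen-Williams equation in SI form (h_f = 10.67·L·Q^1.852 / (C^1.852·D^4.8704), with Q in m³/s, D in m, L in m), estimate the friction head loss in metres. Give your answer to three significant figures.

h_f ≈ 7.20 m

h_f = 10.67·1740·0.0360^1.852 / (125^1.852·0.226^4.8704) = 7.199 m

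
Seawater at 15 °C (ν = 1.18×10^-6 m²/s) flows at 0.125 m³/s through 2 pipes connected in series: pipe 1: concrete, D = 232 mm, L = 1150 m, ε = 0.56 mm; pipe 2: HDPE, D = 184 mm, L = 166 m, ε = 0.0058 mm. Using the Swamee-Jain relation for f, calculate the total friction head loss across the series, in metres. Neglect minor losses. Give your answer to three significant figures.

H ≈ 68.3 m

Pipe 1: V = 2.957 m/s, Re = 5.81×10^5, ε/D = 0.00241, f = 0.02501, h_1 = f(L/D)V²/2g = 55.26 m
Pipe 2: V = 4.701 m/s, Re = 7.33×10^5, ε/D = 3.15×10^-5, f = 0.01284, h_2 = f(L/D)V²/2g = 13.05 m
Series → Q common, losses add: H = Σh = 68.31 m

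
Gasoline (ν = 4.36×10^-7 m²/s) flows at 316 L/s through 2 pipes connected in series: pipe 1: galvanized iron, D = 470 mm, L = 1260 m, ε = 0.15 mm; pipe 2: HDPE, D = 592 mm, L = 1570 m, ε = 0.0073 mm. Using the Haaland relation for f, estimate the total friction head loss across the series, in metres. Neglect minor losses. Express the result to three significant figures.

H ≈ 8.99 m

Pipe 1: V = 1.821 m/s, Re = 1.96×10^6, ε/D = 3.19×10^-4, f = 0.01549, h_1 = f(L/D)V²/2g = 7.020 m
Pipe 2: V = 1.148 m/s, Re = 1.56×10^6, ε/D = 1.23×10^-5, f = 0.01107, h_2 = f(L/D)V²/2g = 1.973 m
Series → Q common, losses add: H = Σh = 8.993 m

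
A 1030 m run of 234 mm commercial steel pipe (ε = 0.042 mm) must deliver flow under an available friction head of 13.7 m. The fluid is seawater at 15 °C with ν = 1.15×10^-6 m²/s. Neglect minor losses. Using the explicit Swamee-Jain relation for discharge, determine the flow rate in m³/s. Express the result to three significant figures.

Q ≈ 0.0852 m³/s

Swamee-Jain (Type II): Q = -0.965·√(gD⁵h_f/L)·ln[ε/(3.7D) + √(3.17ν²L/(gD³h_f))]
√(gD⁵h_f/L) = √(9.81·0.234⁵·13.7/1030) = 0.009568
ε/(3.7D) = 4.85×10^-5; √(3.17ν²L/(gD³h_f)) = 5.01×10^-5
Q = -0.965·0.009568·ln(9.859×10^-5) = 0.08517 m³/s
Check: V = 1.98 m/s, Re = 4.03×10^5, f = 0.01563, h_f = 13.8 m ≈ 13.7 m ✓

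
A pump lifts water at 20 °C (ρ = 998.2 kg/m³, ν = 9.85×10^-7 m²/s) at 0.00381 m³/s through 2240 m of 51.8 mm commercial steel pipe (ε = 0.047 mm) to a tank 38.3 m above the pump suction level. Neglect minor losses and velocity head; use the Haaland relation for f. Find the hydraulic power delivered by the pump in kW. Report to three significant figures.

V = 4Q/(πD²) = 1.808 m/s; Re = 9.51×10^4; ε/D = 9.07×10^-4; f = 0.02175
h_f = f(L/D)V²/2g = 156.7 m
Total head H = z + h_f = 38.3 + 156.7 = 195.0 m
P_hyd = ρgQH = 998.2·9.81·0.00381·195.0 = 7.274 kW

P_hyd ≈ 7.27 kW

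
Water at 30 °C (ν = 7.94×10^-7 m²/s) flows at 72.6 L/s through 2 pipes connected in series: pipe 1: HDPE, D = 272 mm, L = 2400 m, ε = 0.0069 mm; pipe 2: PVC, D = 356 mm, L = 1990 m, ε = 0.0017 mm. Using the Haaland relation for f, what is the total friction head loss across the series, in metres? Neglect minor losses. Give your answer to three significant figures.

H ≈ 11.8 m

Pipe 1: V = 1.249 m/s, Re = 4.28×10^5, ε/D = 2.54×10^-5, f = 0.01371, h_1 = f(L/D)V²/2g = 9.622 m
Pipe 2: V = 0.7294 m/s, Re = 3.27×10^5, ε/D = 4.78×10^-6, f = 0.01415, h_2 = f(L/D)V²/2g = 2.145 m
Series → Q common, losses add: H = Σh = 11.77 m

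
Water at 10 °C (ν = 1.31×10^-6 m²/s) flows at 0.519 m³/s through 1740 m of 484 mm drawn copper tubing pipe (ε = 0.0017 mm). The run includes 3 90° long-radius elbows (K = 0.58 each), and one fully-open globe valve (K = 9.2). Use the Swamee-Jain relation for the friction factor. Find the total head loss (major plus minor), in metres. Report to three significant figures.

H_L ≈ 21.4 m

V = 4Q/(πD²) = 2.821 m/s; V²/2g = 0.4056 m
Re = 1.04×10^6, ε/D = 3.51×10^-6 → f = 0.01162 (Swamee-Jain)
Major: h_f = f(L/D)·V²/2g = 0.01162·3595·0.4056 = 16.94 m
Minor: ΣK = 10.9; h_m = ΣK·V²/2g = 4.437 m
Total H_L = 16.94 + 4.437 = 21.38 m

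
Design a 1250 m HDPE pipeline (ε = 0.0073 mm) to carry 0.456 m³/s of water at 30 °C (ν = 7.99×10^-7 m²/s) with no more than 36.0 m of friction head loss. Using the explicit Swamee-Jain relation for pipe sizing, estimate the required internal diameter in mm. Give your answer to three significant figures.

Swamee-Jain (Type III): D = 0.66·[ε^1.25·(LQ²/(gh_f))^4.75 + ν·Q^9.4·(L/(gh_f))^5.2]^0.04
LQ²/(gh_f) = 0.7360; L/(gh_f) = 3.539
Term 1 = ε^1.25·(…)^4.75 = 8.85×10^-8; Term 2 = ν·Q^9.4·(…)^5.2 = 3.56×10^-7
D = 0.66·(8.85×10^-8 + 3.56×10^-7)^0.04 = 0.3677 m = 368 mm
Check: V = 4.30 m/s, Re = 1.98×10^6, f = 0.01108, h_f = 35.4 m ≈ 36.0 m ✓

D ≈ 368 mm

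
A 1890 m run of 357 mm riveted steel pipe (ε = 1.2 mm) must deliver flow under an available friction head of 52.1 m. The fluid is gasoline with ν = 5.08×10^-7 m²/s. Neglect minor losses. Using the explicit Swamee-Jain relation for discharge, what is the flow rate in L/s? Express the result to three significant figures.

Q ≈ 267 L/s

Swamee-Jain (Type II): Q = -0.965·√(gD⁵h_f/L)·ln[ε/(3.7D) + √(3.17ν²L/(gD³h_f))]
√(gD⁵h_f/L) = √(9.81·0.357⁵·52.1/1890) = 0.03960
ε/(3.7D) = 9.08×10^-4; √(3.17ν²L/(gD³h_f)) = 8.15×10^-6
Q = -0.965·0.03960·ln(9.166×10^-4) = 0.2673 m³/s
Check: V = 2.67 m/s, Re = 1.88×10^6, f = 0.02713, h_f = 52.2 m ≈ 52.1 m ✓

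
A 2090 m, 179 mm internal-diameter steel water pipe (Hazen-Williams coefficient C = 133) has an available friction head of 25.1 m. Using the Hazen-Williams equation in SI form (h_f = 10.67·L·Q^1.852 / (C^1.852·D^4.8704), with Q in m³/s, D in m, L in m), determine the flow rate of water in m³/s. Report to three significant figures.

Rearranging: Q = [h_f·C^1.852·D^4.8704 / (10.67·L)]^(1/1.852)
Q = [25.1·133^1.852·0.179^4.8704 / (10.67·2090)]^0.540 = 0.03689 m³/s

Q ≈ 0.0369 m³/s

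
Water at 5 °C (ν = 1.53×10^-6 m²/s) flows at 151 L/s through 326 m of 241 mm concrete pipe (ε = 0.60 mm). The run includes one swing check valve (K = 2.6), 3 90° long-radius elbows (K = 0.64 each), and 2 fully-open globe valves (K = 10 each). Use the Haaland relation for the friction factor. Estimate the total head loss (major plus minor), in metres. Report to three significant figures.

H_L ≈ 32.7 m

V = 4Q/(πD²) = 3.310 m/s; V²/2g = 0.5585 m
Re = 5.21×10^5, ε/D = 0.00249 → f = 0.02516 (Haaland)
Major: h_f = f(L/D)·V²/2g = 0.02516·1353·0.5585 = 19.01 m
Minor: ΣK = 24.5; h_m = ΣK·V²/2g = 13.69 m
Total H_L = 19.01 + 13.69 = 32.70 m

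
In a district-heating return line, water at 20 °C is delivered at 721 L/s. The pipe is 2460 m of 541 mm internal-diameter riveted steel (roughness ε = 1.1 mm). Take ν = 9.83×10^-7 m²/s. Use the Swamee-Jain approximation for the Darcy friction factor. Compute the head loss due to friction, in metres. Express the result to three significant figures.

h_f ≈ 54.0 m

V = 4Q/(πD²) = 4·0.721/(π·0.541²) = 3.137 m/s
Re = VD/ν = 3.137·0.541/9.83×10^-7 = 1.73×10^6 → turbulent
ε/D = 1.1/541 = 0.00203
Swamee-Jain: f = 0.02368
h_f = f(L/D)V²/(2g) = 0.02368·(2460/0.541)·3.137²/(2·9.81) = 54.00 m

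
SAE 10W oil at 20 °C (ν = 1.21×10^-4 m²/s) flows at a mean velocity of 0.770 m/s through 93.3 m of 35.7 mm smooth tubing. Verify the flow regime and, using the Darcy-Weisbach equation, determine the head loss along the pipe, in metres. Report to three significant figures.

h_f ≈ 22.2 m

Re = VD/ν = 0.770·0.03570/1.21×10^-4 = 227 → laminar (Re < 2300)
f = 64/Re = 0.2817
h_f = f(L/D)V²/(2g) = 0.2817·(93.3/0.03570)·0.770²/(2·9.81) = 22.25 m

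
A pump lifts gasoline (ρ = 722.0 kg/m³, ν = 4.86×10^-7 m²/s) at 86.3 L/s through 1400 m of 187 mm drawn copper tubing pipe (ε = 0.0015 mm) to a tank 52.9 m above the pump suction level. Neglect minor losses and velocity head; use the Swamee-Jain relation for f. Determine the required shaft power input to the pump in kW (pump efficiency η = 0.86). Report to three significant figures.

V = 4Q/(πD²) = 3.142 m/s; Re = 1.21×10^6; ε/D = 8.02×10^-6; f = 0.01147
h_f = f(L/D)V²/2g = 43.21 m
Total head H = z + h_f = 52.9 + 43.21 = 96.11 m
P_hyd = ρgQH = 722.0·9.81·0.0863·96.11 = 58.75 kW
P_shaft = P_hyd/η = 58.75/0.86 = 68.31 kW

P_shaft ≈ 68.3 kW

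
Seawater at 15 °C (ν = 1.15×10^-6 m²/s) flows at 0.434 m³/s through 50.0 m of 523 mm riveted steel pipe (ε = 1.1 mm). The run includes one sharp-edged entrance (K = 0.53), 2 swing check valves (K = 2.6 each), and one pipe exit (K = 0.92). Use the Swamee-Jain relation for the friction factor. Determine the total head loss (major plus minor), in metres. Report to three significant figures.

H_L ≈ 1.86 m

V = 4Q/(πD²) = 2.020 m/s; V²/2g = 0.2080 m
Re = 9.19×10^5, ε/D = 0.00210 → f = 0.02401 (Swamee-Jain)
Major: h_f = f(L/D)·V²/2g = 0.02401·95.60·0.2080 = 0.4775 m
Minor: ΣK = 6.65; h_m = ΣK·V²/2g = 1.383 m
Total H_L = 0.4775 + 1.383 = 1.861 m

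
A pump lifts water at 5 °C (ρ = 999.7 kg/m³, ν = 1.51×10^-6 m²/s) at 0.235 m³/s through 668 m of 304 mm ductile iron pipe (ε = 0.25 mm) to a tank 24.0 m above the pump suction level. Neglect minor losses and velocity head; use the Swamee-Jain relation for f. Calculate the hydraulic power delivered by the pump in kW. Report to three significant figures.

P_hyd ≈ 108 kW

V = 4Q/(πD²) = 3.238 m/s; Re = 6.52×10^5; ε/D = 8.22×10^-4; f = 0.01938
h_f = f(L/D)V²/2g = 22.75 m
Total head H = z + h_f = 24.0 + 22.75 = 46.75 m
P_hyd = ρgQH = 999.7·9.81·0.235·46.75 = 107.7 kW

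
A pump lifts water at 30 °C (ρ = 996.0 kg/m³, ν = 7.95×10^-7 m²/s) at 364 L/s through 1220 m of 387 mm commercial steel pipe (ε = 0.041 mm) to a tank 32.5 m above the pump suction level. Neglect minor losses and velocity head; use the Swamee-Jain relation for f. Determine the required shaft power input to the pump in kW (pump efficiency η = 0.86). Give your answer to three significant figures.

V = 4Q/(πD²) = 3.094 m/s; Re = 1.51×10^6; ε/D = 1.06×10^-4; f = 0.01320
h_f = f(L/D)V²/2g = 20.31 m
Total head H = z + h_f = 32.5 + 20.31 = 52.81 m
P_hyd = ρgQH = 996.0·9.81·0.364·52.81 = 187.8 kW
P_shaft = P_hyd/η = 187.8/0.86 = 218.4 kW

P_shaft ≈ 218 kW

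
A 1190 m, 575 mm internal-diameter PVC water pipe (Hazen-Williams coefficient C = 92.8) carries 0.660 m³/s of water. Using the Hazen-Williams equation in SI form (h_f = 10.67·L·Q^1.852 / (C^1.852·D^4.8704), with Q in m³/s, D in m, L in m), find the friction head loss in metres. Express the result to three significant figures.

h_f = 10.67·1190·0.660^1.852 / (92.8^1.852·0.575^4.8704) = 19.78 m

h_f ≈ 19.8 m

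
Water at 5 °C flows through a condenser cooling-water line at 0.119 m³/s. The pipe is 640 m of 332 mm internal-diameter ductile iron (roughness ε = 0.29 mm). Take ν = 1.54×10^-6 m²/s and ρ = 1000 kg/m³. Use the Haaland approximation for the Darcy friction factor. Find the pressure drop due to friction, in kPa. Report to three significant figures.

Δp ≈ 36.4 kPa

V = 4Q/(πD²) = 4·0.119/(π·0.332²) = 1.375 m/s
Re = VD/ν = 1.375·0.332/1.54×10^-6 = 2.96×10^5 → turbulent
ε/D = 0.29/332 = 8.73×10^-4
Haaland: f = 0.01998
h_f = f(L/D)V²/(2g) = 0.01998·(640/0.332)·1.375²/(2·9.81) = 3.710 m
Δp = ρg·h_f = 1000·9.81·3.710 = 36.40 kPa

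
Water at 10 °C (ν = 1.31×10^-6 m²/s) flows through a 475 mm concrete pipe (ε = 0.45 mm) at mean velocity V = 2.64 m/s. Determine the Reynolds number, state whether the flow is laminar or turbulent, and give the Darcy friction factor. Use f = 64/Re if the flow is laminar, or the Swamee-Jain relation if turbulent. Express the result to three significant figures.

Re = VD/ν = 2.640·0.475/1.31×10^-6 = 9.57×10^5
Re > 4000 → turbulent; ε/D = 9.47×10^-4
Swamee-Jain: f = 0.01980

Re ≈ 9.57×10^5; turbulent; f ≈ 0.0198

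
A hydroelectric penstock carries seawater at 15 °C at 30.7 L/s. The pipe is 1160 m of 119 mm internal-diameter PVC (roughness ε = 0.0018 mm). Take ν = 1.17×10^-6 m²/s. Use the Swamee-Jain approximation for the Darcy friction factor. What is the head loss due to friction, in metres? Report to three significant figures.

h_f ≈ 55.7 m

V = 4Q/(πD²) = 4·0.0307/(π·0.119²) = 2.760 m/s
Re = VD/ν = 2.760·0.119/1.17×10^-6 = 2.81×10^5 → turbulent
ε/D = 0.0018/119 = 1.51×10^-5
Swamee-Jain: f = 0.01472
h_f = f(L/D)V²/(2g) = 0.01472·(1160/0.119)·2.760²/(2·9.81) = 55.74 m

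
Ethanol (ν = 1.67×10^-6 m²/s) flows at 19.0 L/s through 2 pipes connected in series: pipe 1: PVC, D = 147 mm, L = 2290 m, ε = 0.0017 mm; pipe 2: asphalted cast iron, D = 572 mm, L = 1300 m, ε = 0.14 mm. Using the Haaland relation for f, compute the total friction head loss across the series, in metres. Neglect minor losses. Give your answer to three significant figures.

Pipe 1: V = 1.120 m/s, Re = 9.85×10^4, ε/D = 1.16×10^-5, f = 0.01792, h_1 = f(L/D)V²/2g = 17.83 m
Pipe 2: V = 0.07394 m/s, Re = 2.53×10^4, ε/D = 2.45×10^-4, f = 0.02477, h_2 = f(L/D)V²/2g = 0.01569 m
Series → Q common, losses add: H = Σh = 17.85 m

H ≈ 17.8 m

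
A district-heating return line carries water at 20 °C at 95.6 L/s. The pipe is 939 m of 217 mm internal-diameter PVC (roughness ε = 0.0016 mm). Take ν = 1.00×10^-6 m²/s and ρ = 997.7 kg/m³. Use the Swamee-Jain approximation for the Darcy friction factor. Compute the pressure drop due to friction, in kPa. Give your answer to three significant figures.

V = 4Q/(πD²) = 4·0.0956/(π·0.217²) = 2.585 m/s
Re = VD/ν = 2.585·0.217/1.00×10^-6 = 5.61×10^5 → turbulent
ε/D = 0.0016/217 = 7.37×10^-6
Swamee-Jain: f = 0.01295
h_f = f(L/D)V²/(2g) = 0.01295·(939/0.217)·2.585²/(2·9.81) = 19.09 m
Δp = ρg·h_f = 997.7·9.81·19.09 = 186.8 kPa

Δp ≈ 187 kPa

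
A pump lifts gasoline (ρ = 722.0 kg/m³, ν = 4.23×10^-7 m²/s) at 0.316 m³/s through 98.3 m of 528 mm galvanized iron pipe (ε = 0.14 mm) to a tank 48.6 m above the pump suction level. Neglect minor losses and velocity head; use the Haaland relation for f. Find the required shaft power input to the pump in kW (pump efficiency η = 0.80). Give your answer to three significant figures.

P_shaft ≈ 137 kW

V = 4Q/(πD²) = 1.443 m/s; Re = 1.80×10^6; ε/D = 2.65×10^-4; f = 0.01498
h_f = f(L/D)V²/2g = 0.2961 m
Total head H = z + h_f = 48.6 + 0.2961 = 48.90 m
P_hyd = ρgQH = 722.0·9.81·0.316·48.90 = 109.4 kW
P_shaft = P_hyd/η = 109.4/0.80 = 136.8 kW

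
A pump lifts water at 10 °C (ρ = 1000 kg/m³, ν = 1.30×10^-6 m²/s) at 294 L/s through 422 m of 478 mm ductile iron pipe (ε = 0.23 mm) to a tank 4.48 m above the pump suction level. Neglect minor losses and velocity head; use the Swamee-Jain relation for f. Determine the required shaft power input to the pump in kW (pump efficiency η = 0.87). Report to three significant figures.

P_shaft ≈ 21.9 kW

V = 4Q/(πD²) = 1.638 m/s; Re = 6.02×10^5; ε/D = 4.81×10^-4; f = 0.01750
h_f = f(L/D)V²/2g = 2.114 m
Total head H = z + h_f = 4.48 + 2.114 = 6.594 m
P_hyd = ρgQH = 1000·9.81·0.294·6.594 = 19.02 kW
P_shaft = P_hyd/η = 19.02/0.87 = 21.86 kW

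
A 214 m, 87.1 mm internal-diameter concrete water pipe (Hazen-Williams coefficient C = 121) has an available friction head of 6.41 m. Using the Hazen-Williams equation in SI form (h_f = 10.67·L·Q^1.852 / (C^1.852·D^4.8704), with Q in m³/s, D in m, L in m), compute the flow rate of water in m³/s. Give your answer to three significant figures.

Q ≈ 0.00827 m³/s

Rearranging: Q = [h_f·C^1.852·D^4.8704 / (10.67·L)]^(1/1.852)
Q = [6.41·121^1.852·0.0871^4.8704 / (10.67·214)]^0.540 = 0.008268 m³/s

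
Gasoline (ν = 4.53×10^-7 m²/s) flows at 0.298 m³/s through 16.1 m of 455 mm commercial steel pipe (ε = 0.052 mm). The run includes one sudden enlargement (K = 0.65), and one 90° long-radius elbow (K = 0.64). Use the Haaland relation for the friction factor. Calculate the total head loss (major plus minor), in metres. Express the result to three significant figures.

V = 4Q/(πD²) = 1.833 m/s; V²/2g = 0.1712 m
Re = 1.84×10^6, ε/D = 1.14×10^-4 → f = 0.01303 (Haaland)
Major: h_f = f(L/D)·V²/2g = 0.01303·35.38·0.1712 = 0.07895 m
Minor: ΣK = 1.29; h_m = ΣK·V²/2g = 0.2209 m
Total H_L = 0.07895 + 0.2209 = 0.2998 m

H_L ≈ 0.300 m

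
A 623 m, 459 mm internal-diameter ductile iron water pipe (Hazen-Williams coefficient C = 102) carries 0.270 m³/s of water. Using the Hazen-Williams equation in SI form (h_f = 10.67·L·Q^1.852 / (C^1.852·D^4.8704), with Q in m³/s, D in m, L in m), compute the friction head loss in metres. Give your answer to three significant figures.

h_f = 10.67·623·0.270^1.852 / (102^1.852·0.459^4.8704) = 4.974 m

h_f ≈ 4.97 m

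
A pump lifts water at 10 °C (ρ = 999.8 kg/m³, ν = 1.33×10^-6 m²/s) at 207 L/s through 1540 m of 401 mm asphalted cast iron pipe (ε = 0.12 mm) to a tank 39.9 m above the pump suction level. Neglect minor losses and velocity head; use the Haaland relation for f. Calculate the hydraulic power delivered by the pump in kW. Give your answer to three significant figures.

P_hyd ≈ 98.3 kW

V = 4Q/(πD²) = 1.639 m/s; Re = 4.94×10^5; ε/D = 2.99×10^-4; f = 0.01616
h_f = f(L/D)V²/2g = 8.498 m
Total head H = z + h_f = 39.9 + 8.498 = 48.40 m
P_hyd = ρgQH = 999.8·9.81·0.207·48.40 = 98.26 kW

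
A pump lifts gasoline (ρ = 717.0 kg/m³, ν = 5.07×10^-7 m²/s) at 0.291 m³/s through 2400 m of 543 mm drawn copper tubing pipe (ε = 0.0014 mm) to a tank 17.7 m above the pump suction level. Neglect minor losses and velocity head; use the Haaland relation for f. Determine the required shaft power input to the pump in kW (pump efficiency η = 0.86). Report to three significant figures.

V = 4Q/(πD²) = 1.257 m/s; Re = 1.35×10^6; ε/D = 2.58×10^-6; f = 0.01108
h_f = f(L/D)V²/2g = 3.941 m
Total head H = z + h_f = 17.7 + 3.941 = 21.64 m
P_hyd = ρgQH = 717.0·9.81·0.291·21.64 = 44.30 kW
P_shaft = P_hyd/η = 44.30/0.86 = 51.51 kW

P_shaft ≈ 51.5 kW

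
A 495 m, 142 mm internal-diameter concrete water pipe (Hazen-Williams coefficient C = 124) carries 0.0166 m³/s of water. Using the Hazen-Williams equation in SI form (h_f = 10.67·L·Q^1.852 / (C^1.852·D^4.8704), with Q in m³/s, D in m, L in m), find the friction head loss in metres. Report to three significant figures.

h_f = 10.67·495·0.0166^1.852 / (124^1.852·0.142^4.8704) = 4.765 m

h_f ≈ 4.77 m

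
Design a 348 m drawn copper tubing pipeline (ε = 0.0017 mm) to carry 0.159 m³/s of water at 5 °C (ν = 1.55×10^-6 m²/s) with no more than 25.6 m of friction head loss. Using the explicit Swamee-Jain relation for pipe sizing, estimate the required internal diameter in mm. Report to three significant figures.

D ≈ 207 mm

Swamee-Jain (Type III): D = 0.66·[ε^1.25·(LQ²/(gh_f))^4.75 + ν·Q^9.4·(L/(gh_f))^5.2]^0.04
LQ²/(gh_f) = 0.03503; L/(gh_f) = 1.386
Term 1 = ε^1.25·(…)^4.75 = 7.49×10^-15; Term 2 = ν·Q^9.4·(…)^5.2 = 2.63×10^-13
D = 0.66·(7.49×10^-15 + 2.63×10^-13)^0.04 = 0.2074 m = 207 mm
Check: V = 4.71 m/s, Re = 6.30×10^5, f = 0.01272, h_f = 24.1 m ≈ 25.6 m ✓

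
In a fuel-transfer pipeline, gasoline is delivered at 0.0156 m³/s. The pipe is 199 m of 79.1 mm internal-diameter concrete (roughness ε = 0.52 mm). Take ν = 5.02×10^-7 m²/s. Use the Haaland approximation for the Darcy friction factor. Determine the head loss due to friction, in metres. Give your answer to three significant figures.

h_f ≈ 43.0 m

V = 4Q/(πD²) = 4·0.0156/(π·0.0791²) = 3.175 m/s
Re = VD/ν = 3.175·0.0791/5.02×10^-7 = 5.00×10^5 → turbulent
ε/D = 0.52/79.1 = 0.00657
Haaland: f = 0.03326
h_f = f(L/D)V²/(2g) = 0.03326·(199/0.0791)·3.175²/(2·9.81) = 42.98 m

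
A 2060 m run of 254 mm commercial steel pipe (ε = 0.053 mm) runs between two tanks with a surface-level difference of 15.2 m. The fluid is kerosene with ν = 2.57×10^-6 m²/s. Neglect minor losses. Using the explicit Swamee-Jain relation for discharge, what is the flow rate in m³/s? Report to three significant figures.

Swamee-Jain (Type II): Q = -0.965·√(gD⁵h_f/L)·ln[ε/(3.7D) + √(3.17ν²L/(gD³h_f))]
√(gD⁵h_f/L) = √(9.81·0.254⁵·15.2/2060) = 0.008748
ε/(3.7D) = 5.64×10^-5; √(3.17ν²L/(gD³h_f)) = 1.33×10^-4
Q = -0.965·0.008748·ln(1.893×10^-4) = 0.07237 m³/s
Check: V = 1.43 m/s, Re = 1.41×10^5, f = 0.01804, h_f = 15.2 m ≈ 15.2 m ✓

Q ≈ 0.0724 m³/s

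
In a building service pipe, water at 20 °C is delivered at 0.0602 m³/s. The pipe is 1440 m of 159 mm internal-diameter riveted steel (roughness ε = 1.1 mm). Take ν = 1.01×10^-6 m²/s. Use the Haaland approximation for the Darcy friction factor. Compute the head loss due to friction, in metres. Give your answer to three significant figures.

h_f ≈ 143 m

V = 4Q/(πD²) = 4·0.0602/(π·0.159²) = 3.032 m/s
Re = VD/ν = 3.032·0.159/1.01×10^-6 = 4.77×10^5 → turbulent
ε/D = 1.1/159 = 0.00692
Haaland: f = 0.03380
h_f = f(L/D)V²/(2g) = 0.03380·(1440/0.159)·3.032²/(2·9.81) = 143.4 m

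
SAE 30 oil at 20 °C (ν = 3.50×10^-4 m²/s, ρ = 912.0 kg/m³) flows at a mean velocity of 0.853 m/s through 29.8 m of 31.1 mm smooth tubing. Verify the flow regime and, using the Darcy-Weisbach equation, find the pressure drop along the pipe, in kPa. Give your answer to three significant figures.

Re = VD/ν = 0.853·0.03110/3.50×10^-4 = 75.8 → laminar (Re < 2300)
f = 64/Re = 0.8444
h_f = f(L/D)V²/(2g) = 0.8444·(29.8/0.03110)·0.853²/(2·9.81) = 30.00 m
Δp = ρg·h_f = 912.0·9.81·30.00 = 268.4 kPa

Δp ≈ 268 kPa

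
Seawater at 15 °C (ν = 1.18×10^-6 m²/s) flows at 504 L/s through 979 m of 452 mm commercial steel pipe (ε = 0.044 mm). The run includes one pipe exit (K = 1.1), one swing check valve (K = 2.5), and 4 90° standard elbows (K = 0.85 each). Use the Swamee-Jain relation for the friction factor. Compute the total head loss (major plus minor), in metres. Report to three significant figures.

V = 4Q/(πD²) = 3.141 m/s; V²/2g = 0.5028 m
Re = 1.20×10^6, ε/D = 9.73×10^-5 → f = 0.01327 (Swamee-Jain)
Major: h_f = f(L/D)·V²/2g = 0.01327·2166·0.5028 = 14.45 m
Minor: ΣK = 7.00; h_m = ΣK·V²/2g = 3.520 m
Total H_L = 14.45 + 3.520 = 17.97 m

H_L ≈ 18.0 m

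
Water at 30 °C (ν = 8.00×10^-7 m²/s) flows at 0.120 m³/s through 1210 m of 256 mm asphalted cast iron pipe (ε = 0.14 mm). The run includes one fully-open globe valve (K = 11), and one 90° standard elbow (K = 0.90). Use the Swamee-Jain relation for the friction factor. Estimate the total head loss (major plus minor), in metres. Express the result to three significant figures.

H_L ≈ 26.6 m

V = 4Q/(πD²) = 2.331 m/s; V²/2g = 0.2770 m
Re = 7.46×10^5, ε/D = 5.47×10^-4 → f = 0.01777 (Swamee-Jain)
Major: h_f = f(L/D)·V²/2g = 0.01777·4727·0.2770 = 23.27 m
Minor: ΣK = 11.9; h_m = ΣK·V²/2g = 3.297 m
Total H_L = 23.27 + 3.297 = 26.57 m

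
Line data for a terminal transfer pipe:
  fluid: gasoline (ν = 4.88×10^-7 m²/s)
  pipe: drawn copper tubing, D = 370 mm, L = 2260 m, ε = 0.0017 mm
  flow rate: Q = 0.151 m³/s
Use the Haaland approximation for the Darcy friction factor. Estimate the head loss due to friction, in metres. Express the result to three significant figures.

V = 4Q/(πD²) = 4·0.151/(π·0.370²) = 1.404 m/s
Re = VD/ν = 1.404·0.370/4.88×10^-7 = 1.06×10^6 → turbulent
ε/D = 0.0017/370 = 4.59×10^-6
Haaland: f = 0.01155
h_f = f(L/D)V²/(2g) = 0.01155·(2260/0.370)·1.404²/(2·9.81) = 7.090 m

h_f ≈ 7.09 m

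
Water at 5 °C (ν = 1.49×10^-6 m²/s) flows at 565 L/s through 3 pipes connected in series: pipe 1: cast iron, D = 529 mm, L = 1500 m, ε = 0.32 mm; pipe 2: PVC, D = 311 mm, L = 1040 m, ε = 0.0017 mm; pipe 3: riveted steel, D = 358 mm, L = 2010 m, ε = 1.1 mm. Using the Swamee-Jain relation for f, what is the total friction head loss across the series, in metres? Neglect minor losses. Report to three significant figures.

H ≈ 360 m

Pipe 1: V = 2.571 m/s, Re = 9.13×10^5, ε/D = 6.05×10^-4, f = 0.01802, h_1 = f(L/D)V²/2g = 17.21 m
Pipe 2: V = 7.438 m/s, Re = 1.55×10^6, ε/D = 5.47×10^-6, f = 0.01097, h_2 = f(L/D)V²/2g = 103.5 m
Pipe 3: V = 5.613 m/s, Re = 1.35×10^6, ε/D = 0.00307, f = 0.02650, h_3 = f(L/D)V²/2g = 238.9 m
Series → Q common, losses add: H = Σh = 359.6 m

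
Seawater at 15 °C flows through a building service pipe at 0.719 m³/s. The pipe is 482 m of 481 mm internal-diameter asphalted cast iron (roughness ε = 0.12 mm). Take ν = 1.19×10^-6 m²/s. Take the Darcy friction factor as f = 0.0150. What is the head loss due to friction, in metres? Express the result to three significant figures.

h_f ≈ 12.0 m

V = 4Q/(πD²) = 4·0.719/(π·0.481²) = 3.957 m/s
h_f = f(L/D)V²/(2g) = 0.01500·(482/0.481)·3.957²/(2·9.81) = 11.99 m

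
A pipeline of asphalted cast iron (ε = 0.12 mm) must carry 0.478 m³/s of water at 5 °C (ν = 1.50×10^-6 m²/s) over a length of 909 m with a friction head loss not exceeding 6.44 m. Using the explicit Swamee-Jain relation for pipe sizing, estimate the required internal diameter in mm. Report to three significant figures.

Swamee-Jain (Type III): D = 0.66·[ε^1.25·(LQ²/(gh_f))^4.75 + ν·Q^9.4·(L/(gh_f))^5.2]^0.04
LQ²/(gh_f) = 3.287; L/(gh_f) = 14.39
Term 1 = ε^1.25·(…)^4.75 = 0.00358; Term 2 = ν·Q^9.4·(…)^5.2 = 0.00153
D = 0.66·(0.00358 + 0.00153)^0.04 = 0.5344 m = 534 mm
Check: V = 2.13 m/s, Re = 7.59×10^5, f = 0.01527, h_f = 6.01 m ≈ 6.44 m ✓

D ≈ 534 mm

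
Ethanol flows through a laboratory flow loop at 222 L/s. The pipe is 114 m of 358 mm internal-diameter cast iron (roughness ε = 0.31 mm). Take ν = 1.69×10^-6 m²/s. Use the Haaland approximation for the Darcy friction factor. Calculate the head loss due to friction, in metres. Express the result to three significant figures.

h_f ≈ 1.55 m

V = 4Q/(πD²) = 4·0.222/(π·0.358²) = 2.205 m/s
Re = VD/ν = 2.205·0.358/1.69×10^-6 = 4.67×10^5 → turbulent
ε/D = 0.31/358 = 8.66×10^-4
Haaland: f = 0.01962
h_f = f(L/D)V²/(2g) = 0.01962·(114/0.358)·2.205²/(2·9.81) = 1.549 m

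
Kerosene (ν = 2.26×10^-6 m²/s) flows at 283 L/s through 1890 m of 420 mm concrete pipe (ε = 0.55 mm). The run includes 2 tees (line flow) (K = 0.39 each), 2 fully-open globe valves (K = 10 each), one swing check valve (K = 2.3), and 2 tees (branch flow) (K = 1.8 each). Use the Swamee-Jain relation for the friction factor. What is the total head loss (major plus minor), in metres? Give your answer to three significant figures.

H_L ≈ 26.5 m

V = 4Q/(πD²) = 2.043 m/s; V²/2g = 0.2127 m
Re = 3.80×10^5, ε/D = 0.00131 → f = 0.02177 (Swamee-Jain)
Major: h_f = f(L/D)·V²/2g = 0.02177·4500·0.2127 = 20.83 m
Minor: ΣK = 26.7; h_m = ΣK·V²/2g = 5.674 m
Total H_L = 20.83 + 5.674 = 26.51 m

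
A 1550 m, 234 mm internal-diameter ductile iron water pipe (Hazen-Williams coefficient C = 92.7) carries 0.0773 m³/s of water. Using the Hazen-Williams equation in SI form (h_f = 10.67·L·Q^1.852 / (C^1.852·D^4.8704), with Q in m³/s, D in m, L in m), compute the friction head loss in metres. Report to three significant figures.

h_f ≈ 38.8 m

h_f = 10.67·1550·0.0773^1.852 / (92.7^1.852·0.234^4.8704) = 38.77 m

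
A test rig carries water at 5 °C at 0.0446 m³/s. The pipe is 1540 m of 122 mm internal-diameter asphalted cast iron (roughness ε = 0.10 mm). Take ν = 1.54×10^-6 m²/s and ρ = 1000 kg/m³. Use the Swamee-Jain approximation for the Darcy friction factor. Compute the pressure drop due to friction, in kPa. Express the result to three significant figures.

V = 4Q/(πD²) = 4·0.0446/(π·0.122²) = 3.815 m/s
Re = VD/ν = 3.815·0.122/1.54×10^-6 = 3.02×10^5 → turbulent
ε/D = 0.10/122 = 8.20×10^-4
Swamee-Jain: f = 0.01995
h_f = f(L/D)V²/(2g) = 0.01995·(1540/0.122)·3.815²/(2·9.81) = 186.9 m
Δp = ρg·h_f = 1000·9.81·186.9 = 1833 kPa

Δp ≈ 1830 kPa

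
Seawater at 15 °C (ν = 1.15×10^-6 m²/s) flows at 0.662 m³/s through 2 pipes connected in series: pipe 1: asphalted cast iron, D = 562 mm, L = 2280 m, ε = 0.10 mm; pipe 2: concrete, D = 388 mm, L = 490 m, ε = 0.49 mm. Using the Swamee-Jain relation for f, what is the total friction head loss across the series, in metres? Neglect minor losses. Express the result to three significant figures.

Pipe 1: V = 2.669 m/s, Re = 1.30×10^6, ε/D = 1.78×10^-4, f = 0.01431, h_1 = f(L/D)V²/2g = 21.07 m
Pipe 2: V = 5.599 m/s, Re = 1.89×10^6, ε/D = 0.00126, f = 0.02100, h_2 = f(L/D)V²/2g = 42.36 m
Series → Q common, losses add: H = Σh = 63.44 m

H ≈ 63.4 m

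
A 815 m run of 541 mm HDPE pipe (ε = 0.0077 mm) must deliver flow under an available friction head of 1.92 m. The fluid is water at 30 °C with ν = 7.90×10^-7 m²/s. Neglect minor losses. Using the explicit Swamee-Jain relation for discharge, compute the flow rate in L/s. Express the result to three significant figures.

Swamee-Jain (Type II): Q = -0.965·√(gD⁵h_f/L)·ln[ε/(3.7D) + √(3.17ν²L/(gD³h_f))]
√(gD⁵h_f/L) = √(9.81·0.541⁵·1.92/815) = 0.03273
ε/(3.7D) = 3.85×10^-6; √(3.17ν²L/(gD³h_f)) = 2.33×10^-5
Q = -0.965·0.03273·ln(2.710×10^-5) = 0.3321 m³/s
Check: V = 1.44 m/s, Re = 9.89×10^5, f = 0.01197, h_f = 1.92 m ≈ 1.92 m ✓

Q ≈ 332 L/s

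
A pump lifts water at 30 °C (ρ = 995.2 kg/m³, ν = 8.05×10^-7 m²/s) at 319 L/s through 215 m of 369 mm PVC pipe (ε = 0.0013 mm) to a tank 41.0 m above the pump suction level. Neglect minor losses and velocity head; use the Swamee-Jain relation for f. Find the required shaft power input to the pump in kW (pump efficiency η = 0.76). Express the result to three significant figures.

P_shaft ≈ 180 kW

V = 4Q/(πD²) = 2.983 m/s; Re = 1.37×10^6; ε/D = 3.52×10^-6; f = 0.01113
h_f = f(L/D)V²/2g = 2.940 m
Total head H = z + h_f = 41.0 + 2.940 = 43.94 m
P_hyd = ρgQH = 995.2·9.81·0.319·43.94 = 136.8 kW
P_shaft = P_hyd/η = 136.8/0.76 = 180.1 kW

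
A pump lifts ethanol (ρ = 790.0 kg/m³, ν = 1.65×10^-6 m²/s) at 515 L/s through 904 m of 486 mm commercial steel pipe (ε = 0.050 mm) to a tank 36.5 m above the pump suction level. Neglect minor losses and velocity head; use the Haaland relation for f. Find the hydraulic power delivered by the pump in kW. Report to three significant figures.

V = 4Q/(πD²) = 2.776 m/s; Re = 8.18×10^5; ε/D = 1.03×10^-4; f = 0.01360
h_f = f(L/D)V²/2g = 9.935 m
Total head H = z + h_f = 36.5 + 9.935 = 46.44 m
P_hyd = ρgQH = 790.0·9.81·0.515·46.44 = 185.3 kW

P_hyd ≈ 185 kW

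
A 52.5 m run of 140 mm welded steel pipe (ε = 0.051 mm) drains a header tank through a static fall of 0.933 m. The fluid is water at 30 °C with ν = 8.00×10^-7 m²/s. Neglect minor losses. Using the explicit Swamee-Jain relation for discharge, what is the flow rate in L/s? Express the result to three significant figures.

Q ≈ 25.8 L/s

Swamee-Jain (Type II): Q = -0.965·√(gD⁵h_f/L)·ln[ε/(3.7D) + √(3.17ν²L/(gD³h_f))]
√(gD⁵h_f/L) = √(9.81·0.140⁵·0.933/52.5) = 0.003062
ε/(3.7D) = 9.85×10^-5; √(3.17ν²L/(gD³h_f)) = 6.51×10^-5
Q = -0.965·0.003062·ln(1.636×10^-4) = 0.02576 m³/s
Check: V = 1.67 m/s, Re = 2.93×10^5, f = 0.01753, h_f = 0.939 m ≈ 0.933 m ✓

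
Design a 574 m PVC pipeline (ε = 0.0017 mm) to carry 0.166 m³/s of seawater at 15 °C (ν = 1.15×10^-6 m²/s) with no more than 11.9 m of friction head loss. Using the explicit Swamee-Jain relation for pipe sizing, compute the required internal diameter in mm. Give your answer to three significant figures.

Swamee-Jain (Type III): D = 0.66·[ε^1.25·(LQ²/(gh_f))^4.75 + ν·Q^9.4·(L/(gh_f))^5.2]^0.04
LQ²/(gh_f) = 0.1355; L/(gh_f) = 4.917
Term 1 = ε^1.25·(…)^4.75 = 4.62×10^-12; Term 2 = ν·Q^9.4·(…)^5.2 = 2.12×10^-10
D = 0.66·(4.62×10^-12 + 2.12×10^-10)^0.04 = 0.2710 m = 271 mm
Check: V = 2.88 m/s, Re = 6.78×10^5, f = 0.01253, h_f = 11.2 m ≈ 11.9 m ✓

D ≈ 271 mm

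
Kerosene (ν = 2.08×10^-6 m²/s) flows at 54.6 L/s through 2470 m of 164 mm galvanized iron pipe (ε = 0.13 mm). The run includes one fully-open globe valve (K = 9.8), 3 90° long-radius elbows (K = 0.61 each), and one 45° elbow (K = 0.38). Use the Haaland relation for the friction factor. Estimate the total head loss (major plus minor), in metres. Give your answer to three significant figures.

H_L ≈ 107 m

V = 4Q/(πD²) = 2.585 m/s; V²/2g = 0.3405 m
Re = 2.04×10^5, ε/D = 7.93×10^-4 → f = 0.02002 (Haaland)
Major: h_f = f(L/D)·V²/2g = 0.02002·15061·0.3405 = 102.7 m
Minor: ΣK = 12.0; h_m = ΣK·V²/2g = 4.090 m
Total H_L = 102.7 + 4.090 = 106.8 m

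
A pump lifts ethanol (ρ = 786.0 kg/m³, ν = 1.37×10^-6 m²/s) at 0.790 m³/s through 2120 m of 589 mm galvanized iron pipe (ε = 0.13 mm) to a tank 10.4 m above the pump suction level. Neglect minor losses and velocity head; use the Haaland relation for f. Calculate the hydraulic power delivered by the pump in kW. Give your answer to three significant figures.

P_hyd ≈ 201 kW

V = 4Q/(πD²) = 2.899 m/s; Re = 1.25×10^6; ε/D = 2.21×10^-4; f = 0.01468
h_f = f(L/D)V²/2g = 22.64 m
Total head H = z + h_f = 10.4 + 22.64 = 33.04 m
P_hyd = ρgQH = 786.0·9.81·0.790·33.04 = 201.3 kW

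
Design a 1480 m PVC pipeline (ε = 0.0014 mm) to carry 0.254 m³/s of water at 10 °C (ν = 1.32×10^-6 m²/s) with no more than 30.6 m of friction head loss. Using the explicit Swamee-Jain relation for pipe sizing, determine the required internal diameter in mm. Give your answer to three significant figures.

D ≈ 320 mm

Swamee-Jain (Type III): D = 0.66·[ε^1.25·(LQ²/(gh_f))^4.75 + ν·Q^9.4·(L/(gh_f))^5.2]^0.04
LQ²/(gh_f) = 0.3181; L/(gh_f) = 4.930
Term 1 = ε^1.25·(…)^4.75 = 2.09×10^-10; Term 2 = ν·Q^9.4·(…)^5.2 = 1.35×10^-8
D = 0.66·(2.09×10^-10 + 1.35×10^-8)^0.04 = 0.3199 m = 320 mm
Check: V = 3.16 m/s, Re = 7.66×10^5, f = 0.01224, h_f = 28.8 m ≈ 30.6 m ✓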